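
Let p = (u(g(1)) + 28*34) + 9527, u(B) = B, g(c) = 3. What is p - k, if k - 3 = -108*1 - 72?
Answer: 10659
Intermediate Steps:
p = 10482 (p = (3 + 28*34) + 9527 = (3 + 952) + 9527 = 955 + 9527 = 10482)
k = -177 (k = 3 + (-108*1 - 72) = 3 + (-108 - 72) = 3 - 180 = -177)
p - k = 10482 - 1*(-177) = 10482 + 177 = 10659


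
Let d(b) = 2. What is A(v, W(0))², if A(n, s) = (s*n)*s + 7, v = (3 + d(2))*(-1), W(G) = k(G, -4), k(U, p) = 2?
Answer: 169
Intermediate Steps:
W(G) = 2
v = -5 (v = (3 + 2)*(-1) = 5*(-1) = -5)
A(n, s) = 7 + n*s² (A(n, s) = (n*s)*s + 7 = n*s² + 7 = 7 + n*s²)
A(v, W(0))² = (7 - 5*2²)² = (7 - 5*4)² = (7 - 20)² = (-13)² = 169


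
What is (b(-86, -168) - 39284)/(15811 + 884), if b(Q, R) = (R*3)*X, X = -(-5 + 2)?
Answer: -5828/2385 ≈ -2.4436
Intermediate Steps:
X = 3 (X = -1*(-3) = 3)
b(Q, R) = 9*R (b(Q, R) = (R*3)*3 = (3*R)*3 = 9*R)
(b(-86, -168) - 39284)/(15811 + 884) = (9*(-168) - 39284)/(15811 + 884) = (-1512 - 39284)/16695 = -40796*1/16695 = -5828/2385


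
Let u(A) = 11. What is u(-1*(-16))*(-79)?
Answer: -869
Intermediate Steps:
u(-1*(-16))*(-79) = 11*(-79) = -869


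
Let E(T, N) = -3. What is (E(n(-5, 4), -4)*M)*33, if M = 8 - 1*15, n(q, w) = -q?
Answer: 693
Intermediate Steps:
M = -7 (M = 8 - 15 = -7)
(E(n(-5, 4), -4)*M)*33 = -3*(-7)*33 = 21*33 = 693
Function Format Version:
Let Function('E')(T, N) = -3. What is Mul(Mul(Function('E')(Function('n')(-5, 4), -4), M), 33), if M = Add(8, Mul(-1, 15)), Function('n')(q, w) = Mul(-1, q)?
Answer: 693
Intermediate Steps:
M = -7 (M = Add(8, -15) = -7)
Mul(Mul(Function('E')(Function('n')(-5, 4), -4), M), 33) = Mul(Mul(-3, -7), 33) = Mul(21, 33) = 693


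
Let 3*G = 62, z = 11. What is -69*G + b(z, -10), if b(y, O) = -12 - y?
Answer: -1449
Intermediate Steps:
G = 62/3 (G = (⅓)*62 = 62/3 ≈ 20.667)
-69*G + b(z, -10) = -69*62/3 + (-12 - 1*11) = -1426 + (-12 - 11) = -1426 - 23 = -1449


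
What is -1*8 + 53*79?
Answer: 4179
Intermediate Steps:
-1*8 + 53*79 = -8 + 4187 = 4179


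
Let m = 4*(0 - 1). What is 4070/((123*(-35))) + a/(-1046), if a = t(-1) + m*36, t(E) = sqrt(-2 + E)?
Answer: -363730/450303 - I*sqrt(3)/1046 ≈ -0.80774 - 0.0016559*I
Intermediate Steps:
m = -4 (m = 4*(-1) = -4)
a = -144 + I*sqrt(3) (a = sqrt(-2 - 1) - 4*36 = sqrt(-3) - 144 = I*sqrt(3) - 144 = -144 + I*sqrt(3) ≈ -144.0 + 1.732*I)
4070/((123*(-35))) + a/(-1046) = 4070/((123*(-35))) + (-144 + I*sqrt(3))/(-1046) = 4070/(-4305) + (-144 + I*sqrt(3))*(-1/1046) = 4070*(-1/4305) + (72/523 - I*sqrt(3)/1046) = -814/861 + (72/523 - I*sqrt(3)/1046) = -363730/450303 - I*sqrt(3)/1046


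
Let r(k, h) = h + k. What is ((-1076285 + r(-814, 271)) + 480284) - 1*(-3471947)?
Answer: 2875403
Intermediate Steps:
((-1076285 + r(-814, 271)) + 480284) - 1*(-3471947) = ((-1076285 + (271 - 814)) + 480284) - 1*(-3471947) = ((-1076285 - 543) + 480284) + 3471947 = (-1076828 + 480284) + 3471947 = -596544 + 3471947 = 2875403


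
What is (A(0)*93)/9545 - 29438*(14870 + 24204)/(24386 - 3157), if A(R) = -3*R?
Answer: -1150260412/21229 ≈ -54183.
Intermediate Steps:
(A(0)*93)/9545 - 29438*(14870 + 24204)/(24386 - 3157) = (-3*0*93)/9545 - 29438*(14870 + 24204)/(24386 - 3157) = (0*93)*(1/9545) - 29438/(21229/39074) = 0*(1/9545) - 29438/(21229*(1/39074)) = 0 - 29438/21229/39074 = 0 - 29438*39074/21229 = 0 - 1150260412/21229 = -1150260412/21229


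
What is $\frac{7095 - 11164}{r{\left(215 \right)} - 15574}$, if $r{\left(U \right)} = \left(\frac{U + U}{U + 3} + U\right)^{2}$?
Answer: $- \frac{48343789}{374287806} \approx -0.12916$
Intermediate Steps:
$r{\left(U \right)} = \left(U + \frac{2 U}{3 + U}\right)^{2}$ ($r{\left(U \right)} = \left(\frac{2 U}{3 + U} + U\right)^{2} = \left(U + \frac{2 U}{3 + U}\right)^{2}$)
$\frac{7095 - 11164}{r{\left(215 \right)} - 15574} = \frac{7095 - 11164}{\frac{215^{2} \left(5 + 215\right)^{2}}{\left(3 + 215\right)^{2}} - 15574} = - \frac{4069}{\frac{46225 \cdot 220^{2}}{47524} - 15574} = - \frac{4069}{46225 \cdot \frac{1}{47524} \cdot 48400 - 15574} = - \frac{4069}{\frac{559322500}{11881} - 15574} = - \frac{4069}{\frac{374287806}{11881}} = \left(-4069\right) \frac{11881}{374287806} = - \frac{48343789}{374287806}$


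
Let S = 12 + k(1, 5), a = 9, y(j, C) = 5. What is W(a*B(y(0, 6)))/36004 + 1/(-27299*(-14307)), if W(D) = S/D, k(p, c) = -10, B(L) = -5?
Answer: -129918901/105464751113790 ≈ -1.2319e-6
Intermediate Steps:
S = 2 (S = 12 - 10 = 2)
W(D) = 2/D
W(a*B(y(0, 6)))/36004 + 1/(-27299*(-14307)) = (2/((9*(-5))))/36004 + 1/(-27299*(-14307)) = (2/(-45))*(1/36004) - 1/27299*(-1/14307) = (2*(-1/45))*(1/36004) + 1/390566793 = -2/45*1/36004 + 1/390566793 = -1/810090 + 1/390566793 = -129918901/105464751113790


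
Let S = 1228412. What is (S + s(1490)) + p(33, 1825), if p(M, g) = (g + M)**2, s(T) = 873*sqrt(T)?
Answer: 4680576 + 873*sqrt(1490) ≈ 4.7143e+6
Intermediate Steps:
p(M, g) = (M + g)**2
(S + s(1490)) + p(33, 1825) = (1228412 + 873*sqrt(1490)) + (33 + 1825)**2 = (1228412 + 873*sqrt(1490)) + 1858**2 = (1228412 + 873*sqrt(1490)) + 3452164 = 4680576 + 873*sqrt(1490)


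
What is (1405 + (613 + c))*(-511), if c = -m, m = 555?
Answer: -747593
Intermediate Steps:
c = -555 (c = -1*555 = -555)
(1405 + (613 + c))*(-511) = (1405 + (613 - 555))*(-511) = (1405 + 58)*(-511) = 1463*(-511) = -747593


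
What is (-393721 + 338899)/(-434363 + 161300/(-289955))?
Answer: 1059727534/8396392331 ≈ 0.12621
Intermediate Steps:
(-393721 + 338899)/(-434363 + 161300/(-289955)) = -54822/(-434363 + 161300*(-1/289955)) = -54822/(-434363 - 32260/57991) = -54822/(-25189176993/57991) = -54822*(-57991/25189176993) = 1059727534/8396392331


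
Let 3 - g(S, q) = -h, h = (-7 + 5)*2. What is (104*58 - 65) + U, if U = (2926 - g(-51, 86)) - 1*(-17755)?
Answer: 26649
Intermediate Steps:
h = -4 (h = -2*2 = -4)
g(S, q) = -1 (g(S, q) = 3 - (-1)*(-4) = 3 - 1*4 = 3 - 4 = -1)
U = 20682 (U = (2926 - 1*(-1)) - 1*(-17755) = (2926 + 1) + 17755 = 2927 + 17755 = 20682)
(104*58 - 65) + U = (104*58 - 65) + 20682 = (6032 - 65) + 20682 = 5967 + 20682 = 26649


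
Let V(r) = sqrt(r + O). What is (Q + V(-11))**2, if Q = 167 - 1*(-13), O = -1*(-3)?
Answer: 32392 + 720*I*sqrt(2) ≈ 32392.0 + 1018.2*I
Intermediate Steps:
O = 3
Q = 180 (Q = 167 + 13 = 180)
V(r) = sqrt(3 + r) (V(r) = sqrt(r + 3) = sqrt(3 + r))
(Q + V(-11))**2 = (180 + sqrt(3 - 11))**2 = (180 + sqrt(-8))**2 = (180 + 2*I*sqrt(2))**2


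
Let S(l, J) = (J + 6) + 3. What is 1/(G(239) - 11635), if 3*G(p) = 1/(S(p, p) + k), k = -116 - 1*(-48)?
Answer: -540/6282899 ≈ -8.5948e-5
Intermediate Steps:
k = -68 (k = -116 + 48 = -68)
S(l, J) = 9 + J (S(l, J) = (6 + J) + 3 = 9 + J)
G(p) = 1/(3*(-59 + p)) (G(p) = 1/(3*((9 + p) - 68)) = 1/(3*(-59 + p)))
1/(G(239) - 11635) = 1/(1/(3*(-59 + 239)) - 11635) = 1/((⅓)/180 - 11635) = 1/((⅓)*(1/180) - 11635) = 1/(1/540 - 11635) = 1/(-6282899/540) = -540/6282899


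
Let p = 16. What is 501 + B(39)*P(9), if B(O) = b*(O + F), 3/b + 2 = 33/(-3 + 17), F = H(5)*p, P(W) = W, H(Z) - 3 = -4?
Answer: 11199/5 ≈ 2239.8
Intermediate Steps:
H(Z) = -1 (H(Z) = 3 - 4 = -1)
F = -16 (F = -1*16 = -16)
b = 42/5 (b = 3/(-2 + 33/(-3 + 17)) = 3/(-2 + 33/14) = 3/(5/14) = 3*(14/5) = 42/5 ≈ 8.4000)
B(O) = -672/5 + 42*O/5 (B(O) = 42*(O - 16)/5 = 42*(-16 + O)/5 = -672/5 + 42*O/5)
501 + B(39)*P(9) = 501 + (-672/5 + (42/5)*39)*9 = 501 + (-672/5 + 1638/5)*9 = 501 + (966/5)*9 = 501 + 8694/5 = 11199/5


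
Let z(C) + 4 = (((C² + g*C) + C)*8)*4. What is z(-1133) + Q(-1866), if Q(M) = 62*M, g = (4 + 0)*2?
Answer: 40636048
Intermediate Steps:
g = 8 (g = 4*2 = 8)
z(C) = -4 + 32*C² + 288*C (z(C) = -4 + (((C² + 8*C) + C)*8)*4 = -4 + ((C² + 9*C)*8)*4 = -4 + (8*C² + 72*C)*4 = -4 + (32*C² + 288*C) = -4 + 32*C² + 288*C)
z(-1133) + Q(-1866) = (-4 + 32*(-1133)² + 288*(-1133)) + 62*(-1866) = (-4 + 32*1283689 - 326304) - 115692 = (-4 + 41078048 - 326304) - 115692 = 40751740 - 115692 = 40636048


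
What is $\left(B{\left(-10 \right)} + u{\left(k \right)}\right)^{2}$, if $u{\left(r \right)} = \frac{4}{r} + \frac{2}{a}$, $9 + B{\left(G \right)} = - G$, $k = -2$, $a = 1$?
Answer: $1$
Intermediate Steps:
$B{\left(G \right)} = -9 - G$
$u{\left(r \right)} = 2 + \frac{4}{r}$ ($u{\left(r \right)} = \frac{4}{r} + \frac{2}{1} = \frac{4}{r} + 2 \cdot 1 = \frac{4}{r} + 2 = 2 + \frac{4}{r}$)
$\left(B{\left(-10 \right)} + u{\left(k \right)}\right)^{2} = \left(\left(-9 - -10\right) + \left(2 + \frac{4}{-2}\right)\right)^{2} = \left(\left(-9 + 10\right) + \left(2 + 4 \left(- \frac{1}{2}\right)\right)\right)^{2} = \left(1 + \left(2 - 2\right)\right)^{2} = \left(1 + 0\right)^{2} = 1^{2} = 1$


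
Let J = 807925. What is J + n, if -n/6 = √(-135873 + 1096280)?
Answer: 807925 - 6*√960407 ≈ 8.0205e+5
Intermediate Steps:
n = -6*√960407 (n = -6*√(-135873 + 1096280) = -6*√960407 ≈ -5880.0)
J + n = 807925 - 6*√960407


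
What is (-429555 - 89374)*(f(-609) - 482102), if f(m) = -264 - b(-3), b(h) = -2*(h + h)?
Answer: 250319933162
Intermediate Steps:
b(h) = -4*h
f(m) = -276 (f(m) = -264 - (-4)*(-3) = -264 - 1*12 = -264 - 12 = -276)
(-429555 - 89374)*(f(-609) - 482102) = (-429555 - 89374)*(-276 - 482102) = -518929*(-482378) = 250319933162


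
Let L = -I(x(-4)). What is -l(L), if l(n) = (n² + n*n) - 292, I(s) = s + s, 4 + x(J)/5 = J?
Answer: -12508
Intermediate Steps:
x(J) = -20 + 5*J
I(s) = 2*s
L = 80 (L = -2*(-20 + 5*(-4)) = -2*(-20 - 20) = -2*(-40) = -1*(-80) = 80)
l(n) = -292 + 2*n² (l(n) = (n² + n²) - 292 = 2*n² - 292 = -292 + 2*n²)
-l(L) = -(-292 + 2*80²) = -(-292 + 2*6400) = -(-292 + 12800) = -1*12508 = -12508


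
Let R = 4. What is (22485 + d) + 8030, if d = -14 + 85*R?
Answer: 30841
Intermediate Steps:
d = 326 (d = -14 + 85*4 = -14 + 340 = 326)
(22485 + d) + 8030 = (22485 + 326) + 8030 = 22811 + 8030 = 30841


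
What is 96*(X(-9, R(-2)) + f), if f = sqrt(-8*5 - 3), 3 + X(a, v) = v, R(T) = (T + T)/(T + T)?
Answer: -192 + 96*I*sqrt(43) ≈ -192.0 + 629.51*I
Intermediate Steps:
R(T) = 1 (R(T) = (2*T)/((2*T)) = (2*T)*(1/(2*T)) = 1)
X(a, v) = -3 + v
f = I*sqrt(43) (f = sqrt(-40 - 3) = sqrt(-43) = I*sqrt(43) ≈ 6.5574*I)
96*(X(-9, R(-2)) + f) = 96*((-3 + 1) + I*sqrt(43)) = 96*(-2 + I*sqrt(43)) = -192 + 96*I*sqrt(43)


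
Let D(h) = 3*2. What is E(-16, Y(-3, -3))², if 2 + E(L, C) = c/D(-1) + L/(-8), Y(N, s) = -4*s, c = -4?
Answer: 4/9 ≈ 0.44444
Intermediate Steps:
D(h) = 6
E(L, C) = -8/3 - L/8 (E(L, C) = -2 + (-4/6 + L/(-8)) = -2 + (-4*⅙ + L*(-⅛)) = -2 + (-⅔ - L/8) = -8/3 - L/8)
E(-16, Y(-3, -3))² = (-8/3 - ⅛*(-16))² = (-8/3 + 2)² = (-⅔)² = 4/9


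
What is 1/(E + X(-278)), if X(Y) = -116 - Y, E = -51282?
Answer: -1/51120 ≈ -1.9562e-5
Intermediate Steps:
1/(E + X(-278)) = 1/(-51282 + (-116 - 1*(-278))) = 1/(-51282 + (-116 + 278)) = 1/(-51282 + 162) = 1/(-51120) = -1/51120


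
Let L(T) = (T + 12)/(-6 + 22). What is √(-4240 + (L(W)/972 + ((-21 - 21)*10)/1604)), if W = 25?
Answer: I*√31811831975409/86616 ≈ 65.117*I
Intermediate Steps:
L(T) = ¾ + T/16 (L(T) = (12 + T)/16 = (12 + T)*(1/16) = ¾ + T/16)
√(-4240 + (L(W)/972 + ((-21 - 21)*10)/1604)) = √(-4240 + ((¾ + (1/16)*25)/972 + ((-21 - 21)*10)/1604)) = √(-4240 + ((¾ + 25/16)*(1/972) - 42*10*(1/1604))) = √(-4240 + ((37/16)*(1/972) - 420*1/1604)) = √(-4240 + (37/15552 - 105/401)) = √(-4240 - 1618123/6236352) = √(-26443750603/6236352) = I*√31811831975409/86616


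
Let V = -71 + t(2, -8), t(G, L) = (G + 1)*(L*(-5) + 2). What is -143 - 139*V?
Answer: -7788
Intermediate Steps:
t(G, L) = (1 + G)*(2 - 5*L) (t(G, L) = (1 + G)*(-5*L + 2) = (1 + G)*(2 - 5*L))
V = 55 (V = -71 + (2 - 5*(-8) + 2*2 - 5*2*(-8)) = -71 + (2 + 40 + 4 + 80) = -71 + 126 = 55)
-143 - 139*V = -143 - 139*55 = -143 - 7645 = -7788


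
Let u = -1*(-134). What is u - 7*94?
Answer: -524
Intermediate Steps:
u = 134
u - 7*94 = 134 - 7*94 = 134 - 658 = -524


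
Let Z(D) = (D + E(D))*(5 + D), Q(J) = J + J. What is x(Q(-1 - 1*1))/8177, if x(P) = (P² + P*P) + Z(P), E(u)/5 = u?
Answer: 8/8177 ≈ 0.00097835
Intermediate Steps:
E(u) = 5*u
Q(J) = 2*J
Z(D) = 6*D*(5 + D) (Z(D) = (D + 5*D)*(5 + D) = (6*D)*(5 + D) = 6*D*(5 + D))
x(P) = 2*P² + 6*P*(5 + P) (x(P) = (P² + P*P) + 6*P*(5 + P) = (P² + P²) + 6*P*(5 + P) = 2*P² + 6*P*(5 + P))
x(Q(-1 - 1*1))/8177 = (2*(2*(-1 - 1*1))*(15 + 4*(2*(-1 - 1*1))))/8177 = (2*(2*(-1 - 1))*(15 + 4*(2*(-1 - 1))))*(1/8177) = (2*(2*(-2))*(15 + 4*(2*(-2))))*(1/8177) = (2*(-4)*(15 + 4*(-4)))*(1/8177) = (2*(-4)*(15 - 16))*(1/8177) = (2*(-4)*(-1))*(1/8177) = 8*(1/8177) = 8/8177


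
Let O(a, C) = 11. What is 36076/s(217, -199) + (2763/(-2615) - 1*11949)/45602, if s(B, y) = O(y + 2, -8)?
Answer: 2150845739051/655870765 ≈ 3279.4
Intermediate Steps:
s(B, y) = 11
36076/s(217, -199) + (2763/(-2615) - 1*11949)/45602 = 36076/11 + (2763/(-2615) - 1*11949)/45602 = 36076*(1/11) + (2763*(-1/2615) - 11949)*(1/45602) = 36076/11 + (-2763/2615 - 11949)*(1/45602) = 36076/11 - 31249398/2615*1/45602 = 36076/11 - 15624699/59624615 = 2150845739051/655870765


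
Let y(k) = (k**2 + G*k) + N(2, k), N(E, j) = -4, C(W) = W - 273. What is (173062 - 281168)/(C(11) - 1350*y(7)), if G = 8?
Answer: 54053/68306 ≈ 0.79134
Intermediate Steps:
C(W) = -273 + W
y(k) = -4 + k**2 + 8*k (y(k) = (k**2 + 8*k) - 4 = -4 + k**2 + 8*k)
(173062 - 281168)/(C(11) - 1350*y(7)) = (173062 - 281168)/((-273 + 11) - 1350*(-4 + 7**2 + 8*7)) = -108106/(-262 - 1350*(-4 + 49 + 56)) = -108106/(-262 - 1350*101) = -108106/(-262 - 136350) = -108106/(-136612) = -108106*(-1/136612) = 54053/68306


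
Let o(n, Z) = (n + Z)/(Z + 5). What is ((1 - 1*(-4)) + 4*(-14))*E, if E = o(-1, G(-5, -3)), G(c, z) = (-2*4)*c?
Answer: -221/5 ≈ -44.200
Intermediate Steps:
G(c, z) = -8*c
o(n, Z) = (Z + n)/(5 + Z)
E = 13/15 (E = (-8*(-5) - 1)/(5 - 8*(-5)) = (40 - 1)/(5 + 40) = 39/45 = (1/45)*39 = 13/15 ≈ 0.86667)
((1 - 1*(-4)) + 4*(-14))*E = ((1 - 1*(-4)) + 4*(-14))*(13/15) = ((1 + 4) - 56)*(13/15) = (5 - 56)*(13/15) = -51*13/15 = -221/5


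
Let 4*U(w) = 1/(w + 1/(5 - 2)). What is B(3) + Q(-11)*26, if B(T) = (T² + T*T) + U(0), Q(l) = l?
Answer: -1069/4 ≈ -267.25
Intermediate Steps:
U(w) = 1/(4*(⅓ + w)) (U(w) = 1/(4*(w + 1/(5 - 2))) = 1/(4*(w + 1/3)) = 1/(4*(w + ⅓)) = 1/(4*(⅓ + w)))
B(T) = ¾ + 2*T² (B(T) = (T² + T*T) + 3/(4*(1 + 3*0)) = (T² + T²) + 3/(4*(1 + 0)) = 2*T² + (¾)/1 = 2*T² + (¾)*1 = 2*T² + ¾ = ¾ + 2*T²)
B(3) + Q(-11)*26 = (¾ + 2*3²) - 11*26 = (¾ + 2*9) - 286 = (¾ + 18) - 286 = 75/4 - 286 = -1069/4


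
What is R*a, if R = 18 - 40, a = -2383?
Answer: 52426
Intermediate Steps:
R = -22
R*a = -22*(-2383) = 52426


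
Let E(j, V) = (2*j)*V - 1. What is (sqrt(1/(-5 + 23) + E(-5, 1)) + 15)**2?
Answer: (90 + I*sqrt(394))**2/36 ≈ 214.06 + 99.247*I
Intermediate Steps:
E(j, V) = -1 + 2*V*j (E(j, V) = 2*V*j - 1 = -1 + 2*V*j)
(sqrt(1/(-5 + 23) + E(-5, 1)) + 15)**2 = (sqrt(1/(-5 + 23) + (-1 + 2*1*(-5))) + 15)**2 = (sqrt(1/18 + (-1 - 10)) + 15)**2 = (sqrt(1/18 - 11) + 15)**2 = (sqrt(-197/18) + 15)**2 = (I*sqrt(394)/6 + 15)**2 = (15 + I*sqrt(394)/6)**2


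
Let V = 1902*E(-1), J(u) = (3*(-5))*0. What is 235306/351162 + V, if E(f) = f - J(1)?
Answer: -333837409/175581 ≈ -1901.3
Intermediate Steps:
J(u) = 0 (J(u) = -15*0 = 0)
E(f) = f (E(f) = f - 1*0 = f + 0 = f)
V = -1902 (V = 1902*(-1) = -1902)
235306/351162 + V = 235306/351162 - 1902 = 235306*(1/351162) - 1902 = 117653/175581 - 1902 = -333837409/175581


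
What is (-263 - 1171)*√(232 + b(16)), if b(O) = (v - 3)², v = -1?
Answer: -2868*√62 ≈ -22583.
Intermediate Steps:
b(O) = 16 (b(O) = (-1 - 3)² = (-4)² = 16)
(-263 - 1171)*√(232 + b(16)) = (-263 - 1171)*√(232 + 16) = -2868*√62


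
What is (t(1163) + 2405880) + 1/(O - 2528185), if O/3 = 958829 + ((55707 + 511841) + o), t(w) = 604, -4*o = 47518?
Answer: 9699610507662/4030615 ≈ 2.4065e+6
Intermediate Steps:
o = -23759/2 (o = -¼*47518 = -23759/2 ≈ -11880.)
O = 9086985/2 (O = 3*(958829 + ((55707 + 511841) - 23759/2)) = 3*(958829 + (567548 - 23759/2)) = 3*(958829 + 1111337/2) = 3*(3028995/2) = 9086985/2 ≈ 4.5435e+6)
(t(1163) + 2405880) + 1/(O - 2528185) = (604 + 2405880) + 1/(9086985/2 - 2528185) = 2406484 + 1/(4030615/2) = 2406484 + 2/4030615 = 9699610507662/4030615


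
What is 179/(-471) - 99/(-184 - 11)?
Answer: 3908/30615 ≈ 0.12765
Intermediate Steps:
179/(-471) - 99/(-184 - 11) = 179*(-1/471) - 99/(-195) = -179/471 - 99*(-1/195) = -179/471 + 33/65 = 3908/30615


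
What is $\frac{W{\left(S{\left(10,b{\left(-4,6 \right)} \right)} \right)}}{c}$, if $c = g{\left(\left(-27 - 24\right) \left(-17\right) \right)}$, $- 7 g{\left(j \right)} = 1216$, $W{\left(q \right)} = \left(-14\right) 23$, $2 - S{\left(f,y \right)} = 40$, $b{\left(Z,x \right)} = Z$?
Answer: $\frac{1127}{608} \approx 1.8536$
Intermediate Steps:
$S{\left(f,y \right)} = -38$ ($S{\left(f,y \right)} = 2 - 40 = -38$)
$W{\left(q \right)} = -322$
$g{\left(j \right)} = - \frac{1216}{7}$ ($g{\left(j \right)} = \left(- \frac{1}{7}\right) 1216 = - \frac{1216}{7}$)
$c = - \frac{1216}{7} \approx -173.71$
$\frac{W{\left(S{\left(10,b{\left(-4,6 \right)} \right)} \right)}}{c} = - \frac{322}{- \frac{1216}{7}} = \left(-322\right) \left(- \frac{7}{1216}\right) = \frac{1127}{608}$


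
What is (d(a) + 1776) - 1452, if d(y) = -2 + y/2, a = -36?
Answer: 304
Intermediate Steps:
d(y) = -2 + y/2 (d(y) = -2 + y*(½) = -2 + y/2)
(d(a) + 1776) - 1452 = ((-2 + (½)*(-36)) + 1776) - 1452 = ((-2 - 18) + 1776) - 1452 = (-20 + 1776) - 1452 = 1756 - 1452 = 304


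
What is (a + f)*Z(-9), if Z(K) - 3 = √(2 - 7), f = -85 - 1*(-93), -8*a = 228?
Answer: -123/2 - 41*I*√5/2 ≈ -61.5 - 45.839*I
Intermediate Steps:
a = -57/2 (a = -⅛*228 = -57/2 ≈ -28.500)
f = 8 (f = -85 + 93 = 8)
Z(K) = 3 + I*√5 (Z(K) = 3 + √(2 - 7) = 3 + √(-5) = 3 + I*√5)
(a + f)*Z(-9) = (-57/2 + 8)*(3 + I*√5) = -41*(3 + I*√5)/2 = -123/2 - 41*I*√5/2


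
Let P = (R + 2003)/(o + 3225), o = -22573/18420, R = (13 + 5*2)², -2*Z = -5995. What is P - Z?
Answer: -355901373485/118763854 ≈ -2996.7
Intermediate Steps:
Z = 5995/2 (Z = -½*(-5995) = 5995/2 ≈ 2997.5)
R = 529 (R = (13 + 10)² = 23² = 529)
o = -22573/18420 (o = -22573*1/18420 = -22573/18420 ≈ -1.2255)
P = 46639440/59381927 (P = (529 + 2003)/(-22573/18420 + 3225) = 2532/(59381927/18420) = 2532*(18420/59381927) = 46639440/59381927 ≈ 0.78541)
P - Z = 46639440/59381927 - 1*5995/2 = 46639440/59381927 - 5995/2 = -355901373485/118763854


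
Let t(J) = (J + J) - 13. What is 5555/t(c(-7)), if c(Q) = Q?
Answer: -5555/27 ≈ -205.74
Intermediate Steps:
t(J) = -13 + 2*J (t(J) = 2*J - 13 = -13 + 2*J)
5555/t(c(-7)) = 5555/(-13 + 2*(-7)) = 5555/(-13 - 14) = 5555/(-27) = 5555*(-1/27) = -5555/27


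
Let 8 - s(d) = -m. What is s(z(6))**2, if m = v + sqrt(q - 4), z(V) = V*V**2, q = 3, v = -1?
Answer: (7 + I)**2 ≈ 48.0 + 14.0*I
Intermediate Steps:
z(V) = V**3
m = -1 + I (m = -1 + sqrt(3 - 4) = -1 + sqrt(-1) = -1 + I ≈ -1.0 + 1.0*I)
s(d) = 7 + I (s(d) = 8 - (-1)*(-1 + I) = 8 - (1 - I) = 8 + (-1 + I) = 7 + I)
s(z(6))**2 = (7 + I)**2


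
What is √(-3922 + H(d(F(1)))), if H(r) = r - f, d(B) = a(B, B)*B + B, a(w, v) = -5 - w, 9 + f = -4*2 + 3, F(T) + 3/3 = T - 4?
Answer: 2*I*√977 ≈ 62.514*I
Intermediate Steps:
F(T) = -5 + T (F(T) = -1 + (T - 4) = -1 + (-4 + T) = -5 + T)
f = -14 (f = -9 + (-4*2 + 3) = -9 + (-8 + 3) = -9 - 5 = -14)
d(B) = B + B*(-5 - B) (d(B) = (-5 - B)*B + B = B*(-5 - B) + B = B + B*(-5 - B))
H(r) = 14 + r (H(r) = r - 1*(-14) = r + 14 = 14 + r)
√(-3922 + H(d(F(1)))) = √(-3922 + (14 - (-5 + 1)*(4 + (-5 + 1)))) = √(-3922 + (14 - 1*(-4)*(4 - 4))) = √(-3922 + (14 - 1*(-4)*0)) = √(-3922 + (14 + 0)) = √(-3922 + 14) = √(-3908) = 2*I*√977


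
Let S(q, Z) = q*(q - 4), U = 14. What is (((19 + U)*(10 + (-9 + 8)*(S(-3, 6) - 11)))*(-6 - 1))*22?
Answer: 0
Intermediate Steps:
S(q, Z) = q*(-4 + q)
(((19 + U)*(10 + (-9 + 8)*(S(-3, 6) - 11)))*(-6 - 1))*22 = (((19 + 14)*(10 + (-9 + 8)*(-3*(-4 - 3) - 11)))*(-6 - 1))*22 = ((33*(10 - (-3*(-7) - 11)))*(-7))*22 = ((33*(10 - (21 - 11)))*(-7))*22 = ((33*(10 - 1*10))*(-7))*22 = ((33*(10 - 10))*(-7))*22 = ((33*0)*(-7))*22 = (0*(-7))*22 = 0*22 = 0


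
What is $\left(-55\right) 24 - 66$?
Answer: $-1386$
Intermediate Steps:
$\left(-55\right) 24 - 66 = -1320 - 66 = -1386$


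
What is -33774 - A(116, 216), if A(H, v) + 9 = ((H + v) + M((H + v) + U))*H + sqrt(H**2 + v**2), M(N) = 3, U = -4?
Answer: -72625 - 68*sqrt(13) ≈ -72870.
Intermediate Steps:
A(H, v) = -9 + sqrt(H**2 + v**2) + H*(3 + H + v) (A(H, v) = -9 + (((H + v) + 3)*H + sqrt(H**2 + v**2)) = -9 + ((3 + H + v)*H + sqrt(H**2 + v**2)) = -9 + (H*(3 + H + v) + sqrt(H**2 + v**2)) = -9 + (sqrt(H**2 + v**2) + H*(3 + H + v)) = -9 + sqrt(H**2 + v**2) + H*(3 + H + v))
-33774 - A(116, 216) = -33774 - (-9 + 116**2 + sqrt(116**2 + 216**2) + 3*116 + 116*216) = -33774 - (-9 + 13456 + sqrt(13456 + 46656) + 348 + 25056) = -33774 - (-9 + 13456 + sqrt(60112) + 348 + 25056) = -33774 - (-9 + 13456 + 68*sqrt(13) + 348 + 25056) = -33774 - (38851 + 68*sqrt(13)) = -33774 + (-38851 - 68*sqrt(13)) = -72625 - 68*sqrt(13)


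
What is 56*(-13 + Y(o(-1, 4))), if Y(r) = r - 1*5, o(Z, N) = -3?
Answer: -1176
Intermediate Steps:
Y(r) = -5 + r (Y(r) = r - 5 = -5 + r)
56*(-13 + Y(o(-1, 4))) = 56*(-13 + (-5 - 3)) = 56*(-13 - 8) = 56*(-21) = -1176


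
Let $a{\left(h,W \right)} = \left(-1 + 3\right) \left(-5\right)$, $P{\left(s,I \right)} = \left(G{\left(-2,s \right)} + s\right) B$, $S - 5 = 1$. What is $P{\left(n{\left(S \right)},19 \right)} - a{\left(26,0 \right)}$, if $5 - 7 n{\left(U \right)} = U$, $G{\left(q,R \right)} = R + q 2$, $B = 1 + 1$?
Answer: $\frac{10}{7} \approx 1.4286$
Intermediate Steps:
$S = 6$ ($S = 5 + 1 = 6$)
$B = 2$
$G{\left(q,R \right)} = R + 2 q$
$n{\left(U \right)} = \frac{5}{7} - \frac{U}{7}$
$P{\left(s,I \right)} = -8 + 4 s$ ($P{\left(s,I \right)} = \left(\left(s + 2 \left(-2\right)\right) + s\right) 2 = \left(\left(s - 4\right) + s\right) 2 = \left(\left(-4 + s\right) + s\right) 2 = \left(-4 + 2 s\right) 2 = -8 + 4 s$)
$a{\left(h,W \right)} = -10$ ($a{\left(h,W \right)} = 2 \left(-5\right) = -10$)
$P{\left(n{\left(S \right)},19 \right)} - a{\left(26,0 \right)} = \left(-8 + 4 \left(\frac{5}{7} - \frac{6}{7}\right)\right) - -10 = \left(-8 + 4 \left(\frac{5}{7} - \frac{6}{7}\right)\right) + 10 = \left(-8 + 4 \left(- \frac{1}{7}\right)\right) + 10 = \left(-8 - \frac{4}{7}\right) + 10 = - \frac{60}{7} + 10 = \frac{10}{7}$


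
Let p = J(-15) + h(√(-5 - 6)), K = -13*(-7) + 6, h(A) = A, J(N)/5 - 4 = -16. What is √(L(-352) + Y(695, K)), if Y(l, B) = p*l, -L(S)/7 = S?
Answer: √(-39236 + 695*I*√11) ≈ 5.816 + 198.17*I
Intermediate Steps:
L(S) = -7*S
J(N) = -60 (J(N) = 20 + 5*(-16) = 20 - 80 = -60)
K = 97 (K = 91 + 6 = 97)
p = -60 + I*√11 (p = -60 + √(-5 - 6) = -60 + √(-11) = -60 + I*√11 ≈ -60.0 + 3.3166*I)
Y(l, B) = l*(-60 + I*√11) (Y(l, B) = (-60 + I*√11)*l = l*(-60 + I*√11))
√(L(-352) + Y(695, K)) = √(-7*(-352) + 695*(-60 + I*√11)) = √(2464 + (-41700 + 695*I*√11)) = √(-39236 + 695*I*√11)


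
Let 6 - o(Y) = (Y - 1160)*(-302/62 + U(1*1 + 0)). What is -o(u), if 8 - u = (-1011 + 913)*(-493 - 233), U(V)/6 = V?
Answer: -2530686/31 ≈ -81635.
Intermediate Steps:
U(V) = 6*V
u = -71140 (u = 8 - (-1011 + 913)*(-493 - 233) = 8 - (-98)*(-726) = 8 - 1*71148 = 8 - 71148 = -71140)
o(Y) = 40786/31 - 35*Y/31 (o(Y) = 6 - (Y - 1160)*(-302/62 + 6*(1*1 + 0)) = 6 - (-1160 + Y)*(-302*1/62 + 6*(1 + 0)) = 6 - (-1160 + Y)*(-151/31 + 6*1) = 6 - (-1160 + Y)*(-151/31 + 6) = 6 - (-1160 + Y)*35/31 = 6 - (-40600/31 + 35*Y/31) = 6 + (40600/31 - 35*Y/31) = 40786/31 - 35*Y/31)
-o(u) = -(40786/31 - 35/31*(-71140)) = -(40786/31 + 2489900/31) = -1*2530686/31 = -2530686/31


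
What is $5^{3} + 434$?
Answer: $559$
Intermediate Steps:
$5^{3} + 434 = 125 + 434 = 559$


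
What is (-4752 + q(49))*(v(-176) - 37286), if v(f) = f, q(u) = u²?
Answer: 88073162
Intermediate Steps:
(-4752 + q(49))*(v(-176) - 37286) = (-4752 + 49²)*(-176 - 37286) = (-4752 + 2401)*(-37462) = -2351*(-37462) = 88073162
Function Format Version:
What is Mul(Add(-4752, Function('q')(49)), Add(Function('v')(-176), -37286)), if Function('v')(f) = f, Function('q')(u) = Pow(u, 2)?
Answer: 88073162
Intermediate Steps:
Mul(Add(-4752, Function('q')(49)), Add(Function('v')(-176), -37286)) = Mul(Add(-4752, Pow(49, 2)), Add(-176, -37286)) = Mul(Add(-4752, 2401), -37462) = Mul(-2351, -37462) = 88073162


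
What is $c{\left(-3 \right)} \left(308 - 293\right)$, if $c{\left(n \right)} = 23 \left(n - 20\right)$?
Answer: $-7935$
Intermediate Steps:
$c{\left(n \right)} = -460 + 23 n$ ($c{\left(n \right)} = 23 \left(-20 + n\right) = -460 + 23 n$)
$c{\left(-3 \right)} \left(308 - 293\right) = \left(-460 + 23 \left(-3\right)\right) \left(308 - 293\right) = \left(-460 - 69\right) 15 = \left(-529\right) 15 = -7935$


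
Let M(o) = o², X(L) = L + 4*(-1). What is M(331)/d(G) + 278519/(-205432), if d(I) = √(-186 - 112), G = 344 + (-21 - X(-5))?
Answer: -278519/205432 - 109561*I*√298/298 ≈ -1.3558 - 6346.7*I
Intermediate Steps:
X(L) = -4 + L (X(L) = L - 4 = -4 + L)
G = 332 (G = 344 + (-21 - (-4 - 5)) = 344 + (-21 - 1*(-9)) = 344 + (-21 + 9) = 344 - 12 = 332)
d(I) = I*√298 (d(I) = √(-298) = I*√298)
M(331)/d(G) + 278519/(-205432) = 331²/((I*√298)) + 278519/(-205432) = 109561*(-I*√298/298) + 278519*(-1/205432) = -109561*I*√298/298 - 278519/205432 = -278519/205432 - 109561*I*√298/298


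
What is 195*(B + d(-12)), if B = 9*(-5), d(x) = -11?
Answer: -10920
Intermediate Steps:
B = -45
195*(B + d(-12)) = 195*(-45 - 11) = 195*(-56) = -10920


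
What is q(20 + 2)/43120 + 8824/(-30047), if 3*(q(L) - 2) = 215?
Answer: -1134832253/3886879920 ≈ -0.29197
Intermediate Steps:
q(L) = 221/3 (q(L) = 2 + (1/3)*215 = 2 + 215/3 = 221/3)
q(20 + 2)/43120 + 8824/(-30047) = (221/3)/43120 + 8824/(-30047) = (221/3)*(1/43120) + 8824*(-1/30047) = 221/129360 - 8824/30047 = -1134832253/3886879920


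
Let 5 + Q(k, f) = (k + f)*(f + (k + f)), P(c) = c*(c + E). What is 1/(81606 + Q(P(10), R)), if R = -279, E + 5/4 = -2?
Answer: 4/741367 ≈ 5.3954e-6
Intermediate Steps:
E = -13/4 (E = -5/4 - 2 = -13/4 ≈ -3.2500)
P(c) = c*(-13/4 + c) (P(c) = c*(c - 13/4) = c*(-13/4 + c))
Q(k, f) = -5 + (f + k)*(k + 2*f) (Q(k, f) = -5 + (k + f)*(f + (k + f)) = -5 + (f + k)*(f + (f + k)) = -5 + (f + k)*(k + 2*f))
1/(81606 + Q(P(10), R)) = 1/(81606 + (-5 + ((¼)*10*(-13 + 4*10))² + 2*(-279)² + 3*(-279)*((¼)*10*(-13 + 4*10)))) = 1/(81606 + (-5 + ((¼)*10*(-13 + 40))² + 2*77841 + 3*(-279)*((¼)*10*(-13 + 40)))) = 1/(81606 + (-5 + ((¼)*10*27)² + 155682 + 3*(-279)*((¼)*10*27))) = 1/(81606 + (-5 + (135/2)² + 155682 + 3*(-279)*(135/2))) = 1/(81606 + (-5 + 18225/4 + 155682 - 112995/2)) = 1/(81606 + 414943/4) = 1/(741367/4) = 4/741367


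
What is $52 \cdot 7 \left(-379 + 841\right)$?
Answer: $168168$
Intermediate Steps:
$52 \cdot 7 \left(-379 + 841\right) = 364 \cdot 462 = 168168$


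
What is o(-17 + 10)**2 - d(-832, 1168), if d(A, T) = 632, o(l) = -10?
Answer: -532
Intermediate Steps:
o(-17 + 10)**2 - d(-832, 1168) = (-10)**2 - 1*632 = 100 - 632 = -532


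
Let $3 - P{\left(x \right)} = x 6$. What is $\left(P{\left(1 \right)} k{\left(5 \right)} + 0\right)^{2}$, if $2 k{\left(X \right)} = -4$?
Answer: $36$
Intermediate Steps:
$k{\left(X \right)} = -2$ ($k{\left(X \right)} = \frac{1}{2} \left(-4\right) = -2$)
$P{\left(x \right)} = 3 - 6 x$ ($P{\left(x \right)} = 3 - x 6 = 3 - 6 x$)
$\left(P{\left(1 \right)} k{\left(5 \right)} + 0\right)^{2} = \left(\left(3 - 6\right) \left(-2\right) + 0\right)^{2} = \left(\left(-3\right) \left(-2\right) + 0\right)^{2} = \left(6 + 0\right)^{2} = 6^{2} = 36$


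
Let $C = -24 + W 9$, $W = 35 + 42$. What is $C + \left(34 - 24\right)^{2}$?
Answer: $769$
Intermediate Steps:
$W = 77$
$C = 669$ ($C = -24 + 77 \cdot 9 = -24 + 693 = 669$)
$C + \left(34 - 24\right)^{2} = 669 + \left(34 - 24\right)^{2} = 669 + 10^{2} = 669 + 100 = 769$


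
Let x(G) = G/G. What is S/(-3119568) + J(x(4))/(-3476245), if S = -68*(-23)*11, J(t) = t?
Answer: -879535861/159476215620 ≈ -0.0055152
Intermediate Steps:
x(G) = 1
S = 17204 (S = 1564*11 = 17204)
S/(-3119568) + J(x(4))/(-3476245) = 17204/(-3119568) + 1/(-3476245) = 17204*(-1/3119568) + 1*(-1/3476245) = -253/45876 - 1/3476245 = -879535861/159476215620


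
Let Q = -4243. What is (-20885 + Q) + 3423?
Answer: -21705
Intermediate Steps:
(-20885 + Q) + 3423 = (-20885 - 4243) + 3423 = -25128 + 3423 = -21705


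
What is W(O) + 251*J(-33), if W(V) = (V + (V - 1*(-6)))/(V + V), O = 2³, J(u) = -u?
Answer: 66275/8 ≈ 8284.4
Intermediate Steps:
O = 8
W(V) = (6 + 2*V)/(2*V) (W(V) = (V + (V + 6))/((2*V)) = (V + (6 + V))*(1/(2*V)) = (6 + 2*V)*(1/(2*V)) = (6 + 2*V)/(2*V))
W(O) + 251*J(-33) = (3 + 8)/8 + 251*(-1*(-33)) = (⅛)*11 + 251*33 = 11/8 + 8283 = 66275/8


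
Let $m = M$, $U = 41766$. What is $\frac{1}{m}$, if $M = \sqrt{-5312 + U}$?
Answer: $\frac{\sqrt{36454}}{36454} \approx 0.0052375$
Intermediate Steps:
$M = \sqrt{36454}$ ($M = \sqrt{-5312 + 41766} = \sqrt{36454} \approx 190.93$)
$m = \sqrt{36454} \approx 190.93$
$\frac{1}{m} = \frac{1}{\sqrt{36454}} = \frac{\sqrt{36454}}{36454}$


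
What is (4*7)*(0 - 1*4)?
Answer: -112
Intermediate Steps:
(4*7)*(0 - 1*4) = 28*(0 - 4) = 28*(-4) = -112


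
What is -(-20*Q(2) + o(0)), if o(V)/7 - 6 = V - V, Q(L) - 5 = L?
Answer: 98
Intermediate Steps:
Q(L) = 5 + L
o(V) = 42 (o(V) = 42 + 7*(V - V) = 42 + 7*0 = 42 + 0 = 42)
-(-20*Q(2) + o(0)) = -(-20*(5 + 2) + 42) = -(-20*7 + 42) = -(-140 + 42) = -1*(-98) = 98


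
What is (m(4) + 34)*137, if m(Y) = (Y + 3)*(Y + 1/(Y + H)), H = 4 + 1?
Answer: 77405/9 ≈ 8600.6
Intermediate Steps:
H = 5
m(Y) = (3 + Y)*(Y + 1/(5 + Y)) (m(Y) = (Y + 3)*(Y + 1/(Y + 5)) = (3 + Y)*(Y + 1/(5 + Y)))
(m(4) + 34)*137 = ((3 + 4³ + 8*4² + 16*4)/(5 + 4) + 34)*137 = ((3 + 64 + 8*16 + 64)/9 + 34)*137 = ((3 + 64 + 128 + 64)/9 + 34)*137 = ((⅑)*259 + 34)*137 = (259/9 + 34)*137 = (565/9)*137 = 77405/9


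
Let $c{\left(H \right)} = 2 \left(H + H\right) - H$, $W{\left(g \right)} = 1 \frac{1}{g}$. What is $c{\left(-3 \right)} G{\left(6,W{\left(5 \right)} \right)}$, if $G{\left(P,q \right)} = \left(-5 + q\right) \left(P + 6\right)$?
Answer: $\frac{2592}{5} \approx 518.4$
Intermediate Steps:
$W{\left(g \right)} = \frac{1}{g}$
$c{\left(H \right)} = 3 H$ ($c{\left(H \right)} = 2 \cdot 2 H - H = 4 H - H = 3 H$)
$G{\left(P,q \right)} = \left(-5 + q\right) \left(6 + P\right)$
$c{\left(-3 \right)} G{\left(6,W{\left(5 \right)} \right)} = 3 \left(-3\right) \left(-30 - 30 + \frac{6}{5} + \frac{6}{5}\right) = - 9 \left(-30 - 30 + 6 \cdot \frac{1}{5} + 6 \cdot \frac{1}{5}\right) = - 9 \left(-30 - 30 + \frac{6}{5} + \frac{6}{5}\right) = \left(-9\right) \left(- \frac{288}{5}\right) = \frac{2592}{5}$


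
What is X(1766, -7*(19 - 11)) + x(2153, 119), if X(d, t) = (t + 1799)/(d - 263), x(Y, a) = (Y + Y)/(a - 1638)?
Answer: -1274767/761019 ≈ -1.6751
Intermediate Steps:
x(Y, a) = 2*Y/(-1638 + a) (x(Y, a) = (2*Y)/(-1638 + a) = 2*Y/(-1638 + a))
X(d, t) = (1799 + t)/(-263 + d)
X(1766, -7*(19 - 11)) + x(2153, 119) = (1799 - 7*(19 - 11))/(-263 + 1766) + 2*2153/(-1638 + 119) = (1799 - 7*8)/1503 + 2*2153/(-1519) = (1799 - 56)/1503 + 2*2153*(-1/1519) = (1/1503)*1743 - 4306/1519 = 581/501 - 4306/1519 = -1274767/761019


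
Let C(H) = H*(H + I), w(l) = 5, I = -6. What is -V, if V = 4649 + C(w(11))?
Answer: -4644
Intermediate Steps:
C(H) = H*(-6 + H) (C(H) = H*(H - 6) = H*(-6 + H))
V = 4644 (V = 4649 + 5*(-6 + 5) = 4649 + 5*(-1) = 4649 - 5 = 4644)
-V = -1*4644 = -4644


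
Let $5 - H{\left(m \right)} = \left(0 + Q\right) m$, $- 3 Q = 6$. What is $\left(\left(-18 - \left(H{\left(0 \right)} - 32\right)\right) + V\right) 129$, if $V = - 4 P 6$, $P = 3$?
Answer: $-8127$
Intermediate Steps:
$Q = -2$ ($Q = \left(- \frac{1}{3}\right) 6 = -2$)
$H{\left(m \right)} = 5 + 2 m$ ($H{\left(m \right)} = 5 - \left(0 - 2\right) m = 5 - - 2 m = 5 + 2 m$)
$V = -72$ ($V = \left(-4\right) 3 \cdot 6 = \left(-12\right) 6 = -72$)
$\left(\left(-18 - \left(H{\left(0 \right)} - 32\right)\right) + V\right) 129 = \left(\left(-18 - \left(\left(5 + 2 \cdot 0\right) - 32\right)\right) - 72\right) 129 = \left(\left(-18 - \left(\left(5 + 0\right) - 32\right)\right) - 72\right) 129 = \left(\left(-18 - \left(5 - 32\right)\right) - 72\right) 129 = \left(\left(-18 - -27\right) - 72\right) 129 = \left(\left(-18 + 27\right) - 72\right) 129 = \left(9 - 72\right) 129 = \left(-63\right) 129 = -8127$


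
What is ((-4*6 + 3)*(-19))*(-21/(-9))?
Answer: 931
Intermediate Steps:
((-4*6 + 3)*(-19))*(-21/(-9)) = ((-24 + 3)*(-19))*(-21*(-1/9)) = -21*(-19)*(7/3) = 399*(7/3) = 931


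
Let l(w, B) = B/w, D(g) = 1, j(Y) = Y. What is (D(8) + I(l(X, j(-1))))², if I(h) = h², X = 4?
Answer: 289/256 ≈ 1.1289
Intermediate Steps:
(D(8) + I(l(X, j(-1))))² = (1 + (-1/4)²)² = (1 + (-1*¼)²)² = (1 + (-¼)²)² = (1 + 1/16)² = (17/16)² = 289/256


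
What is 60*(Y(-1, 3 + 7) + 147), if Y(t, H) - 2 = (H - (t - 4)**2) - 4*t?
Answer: 8280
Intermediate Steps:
Y(t, H) = 2 + H - (-4 + t)**2 - 4*t (Y(t, H) = 2 + ((H - (t - 4)**2) - 4*t) = 2 + ((H - (-4 + t)**2) - 4*t) = 2 + (H - (-4 + t)**2 - 4*t) = 2 + H - (-4 + t)**2 - 4*t)
60*(Y(-1, 3 + 7) + 147) = 60*((-14 + (3 + 7) - 1*(-1)**2 + 4*(-1)) + 147) = 60*((-14 + 10 - 1*1 - 4) + 147) = 60*((-14 + 10 - 1 - 4) + 147) = 60*(-9 + 147) = 60*138 = 8280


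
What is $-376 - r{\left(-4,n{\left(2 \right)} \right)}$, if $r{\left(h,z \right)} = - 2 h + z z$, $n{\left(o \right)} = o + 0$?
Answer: $-388$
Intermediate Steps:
$n{\left(o \right)} = o$
$r{\left(h,z \right)} = z^{2} - 2 h$ ($r{\left(h,z \right)} = - 2 h + z^{2} = z^{2} - 2 h$)
$-376 - r{\left(-4,n{\left(2 \right)} \right)} = -376 - \left(2^{2} - -8\right) = -376 - \left(4 + 8\right) = -376 - 12 = -388$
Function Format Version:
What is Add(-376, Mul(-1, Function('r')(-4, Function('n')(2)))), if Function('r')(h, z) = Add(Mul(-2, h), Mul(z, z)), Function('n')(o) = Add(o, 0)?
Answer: -388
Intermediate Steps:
Function('n')(o) = o
Function('r')(h, z) = Add(Pow(z, 2), Mul(-2, h)) (Function('r')(h, z) = Add(Mul(-2, h), Pow(z, 2)) = Add(Pow(z, 2), Mul(-2, h)))
Add(-376, Mul(-1, Function('r')(-4, Function('n')(2)))) = Add(-376, Mul(-1, Add(Pow(2, 2), Mul(-2, -4)))) = Add(-376, Mul(-1, Add(4, 8))) = Add(-376, Mul(-1, 12)) = Add(-376, -12) = -388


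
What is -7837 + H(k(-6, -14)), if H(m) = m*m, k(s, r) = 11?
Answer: -7716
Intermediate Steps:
H(m) = m**2
-7837 + H(k(-6, -14)) = -7837 + 11**2 = -7837 + 121 = -7716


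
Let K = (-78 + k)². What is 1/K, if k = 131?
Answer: 1/2809 ≈ 0.00035600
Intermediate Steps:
K = 2809 (K = (-78 + 131)² = 53² = 2809)
1/K = 1/2809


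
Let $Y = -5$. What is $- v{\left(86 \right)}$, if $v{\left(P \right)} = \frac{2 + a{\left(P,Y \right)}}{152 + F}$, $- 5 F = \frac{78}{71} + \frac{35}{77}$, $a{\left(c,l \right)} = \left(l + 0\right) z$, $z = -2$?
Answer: $- \frac{15620}{197449} \approx -0.079109$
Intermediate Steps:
$a{\left(c,l \right)} = - 2 l$ ($a{\left(c,l \right)} = \left(l + 0\right) \left(-2\right) = l \left(-2\right) = - 2 l$)
$F = - \frac{1213}{3905}$ ($F = - \frac{\frac{78}{71} + \frac{35}{77}}{5} = - \frac{78 \cdot \frac{1}{71} + 35 \cdot \frac{1}{77}}{5} = - \frac{\frac{78}{71} + \frac{5}{11}}{5} = \left(- \frac{1}{5}\right) \frac{1213}{781} = - \frac{1213}{3905} \approx -0.31063$)
$v{\left(P \right)} = \frac{15620}{197449}$ ($v{\left(P \right)} = \frac{2 - -10}{152 - \frac{1213}{3905}} = \frac{2 + 10}{\frac{592347}{3905}} = 12 \cdot \frac{3905}{592347} = \frac{15620}{197449}$)
$- v{\left(86 \right)} = \left(-1\right) \frac{15620}{197449} = - \frac{15620}{197449}$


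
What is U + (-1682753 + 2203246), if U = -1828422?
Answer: -1307929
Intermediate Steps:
U + (-1682753 + 2203246) = -1828422 + (-1682753 + 2203246) = -1828422 + 520493 = -1307929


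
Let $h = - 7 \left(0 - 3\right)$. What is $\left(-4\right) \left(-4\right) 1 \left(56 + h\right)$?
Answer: $1232$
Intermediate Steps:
$h = 21$ ($h = \left(-7\right) \left(-3\right) = 21$)
$\left(-4\right) \left(-4\right) 1 \left(56 + h\right) = \left(-4\right) \left(-4\right) 1 \left(56 + 21\right) = 16 \cdot 1 \cdot 77 = 16 \cdot 77 = 1232$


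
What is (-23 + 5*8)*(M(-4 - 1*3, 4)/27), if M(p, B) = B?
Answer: 68/27 ≈ 2.5185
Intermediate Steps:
(-23 + 5*8)*(M(-4 - 1*3, 4)/27) = (-23 + 5*8)*(4/27) = (-23 + 40)*(4*(1/27)) = 17*(4/27) = 68/27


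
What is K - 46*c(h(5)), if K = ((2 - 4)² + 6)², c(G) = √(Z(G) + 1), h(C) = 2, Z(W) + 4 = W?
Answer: 100 - 46*I ≈ 100.0 - 46.0*I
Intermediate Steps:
Z(W) = -4 + W
c(G) = √(-3 + G) (c(G) = √((-4 + G) + 1) = √(-3 + G))
K = 100 (K = ((-2)² + 6)² = (4 + 6)² = 10² = 100)
K - 46*c(h(5)) = 100 - 46*√(-3 + 2) = 100 - 46*I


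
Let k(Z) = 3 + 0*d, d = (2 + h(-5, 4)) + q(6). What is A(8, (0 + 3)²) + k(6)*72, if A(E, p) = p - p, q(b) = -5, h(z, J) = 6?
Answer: 216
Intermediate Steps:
d = 3 (d = (2 + 6) - 5 = 8 - 5 = 3)
A(E, p) = 0
k(Z) = 3 (k(Z) = 3 + 0*3 = 3 + 0 = 3)
A(8, (0 + 3)²) + k(6)*72 = 0 + 3*72 = 0 + 216 = 216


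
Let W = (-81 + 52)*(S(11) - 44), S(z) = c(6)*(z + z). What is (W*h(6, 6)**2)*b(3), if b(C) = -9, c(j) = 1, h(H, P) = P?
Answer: -206712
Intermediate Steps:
S(z) = 2*z (S(z) = 1*(z + z) = 1*(2*z) = 2*z)
W = 638 (W = (-81 + 52)*(2*11 - 44) = -29*(22 - 44) = -29*(-22) = 638)
(W*h(6, 6)**2)*b(3) = (638*6**2)*(-9) = (638*36)*(-9) = 22968*(-9) = -206712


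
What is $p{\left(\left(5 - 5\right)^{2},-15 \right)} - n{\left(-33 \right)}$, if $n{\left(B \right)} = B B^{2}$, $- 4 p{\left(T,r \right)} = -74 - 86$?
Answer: $35977$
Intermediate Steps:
$p{\left(T,r \right)} = 40$ ($p{\left(T,r \right)} = - \frac{-74 - 86}{4} = \left(- \frac{1}{4}\right) \left(-160\right) = 40$)
$n{\left(B \right)} = B^{3}$
$p{\left(\left(5 - 5\right)^{2},-15 \right)} - n{\left(-33 \right)} = 40 - \left(-33\right)^{3} = 40 - -35937 = 40 + 35937 = 35977$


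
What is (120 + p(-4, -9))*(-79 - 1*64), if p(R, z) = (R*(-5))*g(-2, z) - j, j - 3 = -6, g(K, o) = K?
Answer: -11869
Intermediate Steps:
j = -3 (j = 3 - 6 = -3)
p(R, z) = 3 + 10*R (p(R, z) = (R*(-5))*(-2) - 1*(-3) = -5*R*(-2) + 3 = 10*R + 3 = 3 + 10*R)
(120 + p(-4, -9))*(-79 - 1*64) = (120 + (3 + 10*(-4)))*(-79 - 1*64) = (120 + (3 - 40))*(-79 - 64) = (120 - 37)*(-143) = 83*(-143) = -11869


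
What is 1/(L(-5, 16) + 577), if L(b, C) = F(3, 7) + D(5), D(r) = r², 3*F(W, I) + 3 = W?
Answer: 1/602 ≈ 0.0016611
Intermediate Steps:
F(W, I) = -1 + W/3
L(b, C) = 25 (L(b, C) = (-1 + (⅓)*3) + 5² = (-1 + 1) + 25 = 0 + 25 = 25)
1/(L(-5, 16) + 577) = 1/(25 + 577) = 1/602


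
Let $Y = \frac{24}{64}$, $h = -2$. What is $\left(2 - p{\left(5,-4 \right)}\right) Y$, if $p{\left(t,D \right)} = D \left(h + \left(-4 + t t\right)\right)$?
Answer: $\frac{117}{4} \approx 29.25$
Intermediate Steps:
$p{\left(t,D \right)} = D \left(-6 + t^{2}\right)$ ($p{\left(t,D \right)} = D \left(-2 + \left(-4 + t t\right)\right) = D \left(-2 + \left(-4 + t^{2}\right)\right) = D \left(-6 + t^{2}\right)$)
$Y = \frac{3}{8}$ ($Y = 24 \cdot \frac{1}{64} = \frac{3}{8} \approx 0.375$)
$\left(2 - p{\left(5,-4 \right)}\right) Y = \left(2 - - 4 \left(-6 + 5^{2}\right)\right) \frac{3}{8} = \left(2 - - 4 \left(-6 + 25\right)\right) \frac{3}{8} = \left(2 - \left(-4\right) 19\right) \frac{3}{8} = \left(2 - -76\right) \frac{3}{8} = \left(2 + 76\right) \frac{3}{8} = 78 \cdot \frac{3}{8} = \frac{117}{4}$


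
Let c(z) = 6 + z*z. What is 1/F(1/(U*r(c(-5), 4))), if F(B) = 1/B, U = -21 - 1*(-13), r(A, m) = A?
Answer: -1/248 ≈ -0.0040323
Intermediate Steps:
c(z) = 6 + z²
U = -8 (U = -21 + 13 = -8)
1/F(1/(U*r(c(-5), 4))) = 1/(1/(1/(-8*(6 + (-5)²)))) = 1/(1/(1/(-8*(6 + 25)))) = 1/(1/(1/(-8*31))) = 1/(1/(1/(-248))) = 1/(1/(-1/248)) = 1/(-248) = -1/248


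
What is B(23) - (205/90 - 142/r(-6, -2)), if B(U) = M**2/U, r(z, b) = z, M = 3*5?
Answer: -6691/414 ≈ -16.162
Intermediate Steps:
M = 15
B(U) = 225/U (B(U) = 15**2/U = 225/U)
B(23) - (205/90 - 142/r(-6, -2)) = 225/23 - (205/90 - 142/(-6)) = 225*(1/23) - (205*(1/90) - 142*(-1/6)) = 225/23 - (41/18 + 71/3) = 225/23 - 1*467/18 = 225/23 - 467/18 = -6691/414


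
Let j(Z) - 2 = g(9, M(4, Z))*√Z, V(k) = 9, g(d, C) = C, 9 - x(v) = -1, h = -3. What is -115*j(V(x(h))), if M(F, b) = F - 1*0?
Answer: -1610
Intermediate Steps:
M(F, b) = F (M(F, b) = F + 0 = F)
x(v) = 10 (x(v) = 9 - 1*(-1) = 9 + 1 = 10)
j(Z) = 2 + 4*√Z
-115*j(V(x(h))) = -115*(2 + 4*√9) = -115*(2 + 4*3) = -115*(2 + 12) = -115*14 = -1610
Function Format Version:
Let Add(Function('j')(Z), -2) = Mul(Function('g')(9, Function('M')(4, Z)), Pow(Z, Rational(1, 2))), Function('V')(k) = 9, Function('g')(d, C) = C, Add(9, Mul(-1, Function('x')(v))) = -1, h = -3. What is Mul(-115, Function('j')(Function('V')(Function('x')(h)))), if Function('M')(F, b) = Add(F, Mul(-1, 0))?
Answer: -1610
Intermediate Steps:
Function('M')(F, b) = F (Function('M')(F, b) = Add(F, 0) = F)
Function('x')(v) = 10 (Function('x')(v) = Add(9, Mul(-1, -1)) = Add(9, 1) = 10)
Function('j')(Z) = Add(2, Mul(4, Pow(Z, Rational(1, 2))))
Mul(-115, Function('j')(Function('V')(Function('x')(h)))) = Mul(-115, Add(2, Mul(4, Pow(9, Rational(1, 2))))) = Mul(-115, Add(2, Mul(4, 3))) = Mul(-115, Add(2, 12)) = Mul(-115, 14) = -1610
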